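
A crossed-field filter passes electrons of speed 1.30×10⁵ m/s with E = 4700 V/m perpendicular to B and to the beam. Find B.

B = 0.0362 T

Balance of forces in the selector: qE = qvB ⇒ B = E/v.
B = 4700/1.30×10⁵ = 0.0362 T.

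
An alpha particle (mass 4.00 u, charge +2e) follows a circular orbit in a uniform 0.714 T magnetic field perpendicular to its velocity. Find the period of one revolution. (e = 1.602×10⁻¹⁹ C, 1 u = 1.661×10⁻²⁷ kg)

T ≈ 1.82×10⁻⁷ s

The cyclotron period depends only on m, q, B: T = 2πm/(|q|B).
T = 2π(6.644×10⁻²⁷)/((3.204×10⁻¹⁹)(0.714)) ≈ 1.82×10⁻⁷ s.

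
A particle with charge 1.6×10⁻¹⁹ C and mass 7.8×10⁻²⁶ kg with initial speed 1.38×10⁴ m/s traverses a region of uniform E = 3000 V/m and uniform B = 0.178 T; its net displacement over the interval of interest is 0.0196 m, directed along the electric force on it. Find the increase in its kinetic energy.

ΔKE ≈ 9.41×10⁻¹⁸ J

The magnetic force is always ⟂ v and does no work; only the electric force changes KE.
ΔKE = F_E · d = |q|E d = (1.6×10⁻¹⁹)(3000)(0.0196) ≈ 9.41×10⁻¹⁸ J.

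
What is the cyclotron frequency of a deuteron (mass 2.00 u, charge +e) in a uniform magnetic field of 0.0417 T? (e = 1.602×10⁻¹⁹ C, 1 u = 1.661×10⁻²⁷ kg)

f ≈ 3.20×10⁵ Hz

f = |q|B/(2πm).
f = (1.602×10⁻¹⁹)(0.0417)/(2π·3.322×10⁻²⁷) ≈ 3.20×10⁵ Hz.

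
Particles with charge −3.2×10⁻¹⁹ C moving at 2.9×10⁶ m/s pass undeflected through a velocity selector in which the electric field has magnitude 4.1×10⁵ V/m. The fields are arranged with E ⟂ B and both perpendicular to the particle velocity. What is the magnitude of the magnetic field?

B = 0.14 T

Balance of forces in the selector: qE = qvB ⇒ B = E/v.
B = 4.1×10⁵/2.9×10⁶ = 0.14 T.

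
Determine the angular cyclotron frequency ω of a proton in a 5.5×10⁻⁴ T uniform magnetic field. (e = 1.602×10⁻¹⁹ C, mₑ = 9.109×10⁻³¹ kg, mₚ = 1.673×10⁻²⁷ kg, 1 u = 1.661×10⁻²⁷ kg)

ω = |q|B/m.
ω = (1.602×10⁻¹⁹)(5.5×10⁻⁴)/1.673×10⁻²⁷ ≈ 5.3×10⁴ rad/s.

ω ≈ 5.3×10⁴ rad/s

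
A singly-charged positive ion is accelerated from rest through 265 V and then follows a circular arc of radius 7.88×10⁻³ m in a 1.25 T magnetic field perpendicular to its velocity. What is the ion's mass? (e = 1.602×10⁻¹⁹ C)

m ≈ 2.93×10⁻²⁶ kg

Combine |q|V = ½mv² and r = mv/(|q|B): eliminate v to get m = qB²r²/(2V).
m = (1.602×10⁻¹⁹)(1.25)²(7.88×10⁻³)²/(2·265) ≈ 2.93×10⁻²⁶ kg.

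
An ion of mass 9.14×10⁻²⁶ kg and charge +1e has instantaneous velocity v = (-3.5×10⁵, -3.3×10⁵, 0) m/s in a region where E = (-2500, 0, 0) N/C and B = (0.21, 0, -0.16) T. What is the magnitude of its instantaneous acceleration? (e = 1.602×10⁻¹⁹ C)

v×B = (5.28×10⁴, -5.60×10⁴, 6.93×10⁴) N/C.
E + v×B = (5.03×10⁴, -5.60×10⁴, 6.93×10⁴) N/C.
F = q(E + v×B) = (1.602×10⁻¹⁹ C)·(5.03×10⁴, -5.60×10⁴, 6.93×10⁴) = (8.06×10⁻¹⁵, -8.97×10⁻¹⁵, 1.11×10⁻¹⁴) N.
|a| = |F|/m = 1.639×10⁻¹⁴/9.14×10⁻²⁶ ≈ 1.79×10¹¹ m/s².

|a| ≈ 1.79×10¹¹ m/s²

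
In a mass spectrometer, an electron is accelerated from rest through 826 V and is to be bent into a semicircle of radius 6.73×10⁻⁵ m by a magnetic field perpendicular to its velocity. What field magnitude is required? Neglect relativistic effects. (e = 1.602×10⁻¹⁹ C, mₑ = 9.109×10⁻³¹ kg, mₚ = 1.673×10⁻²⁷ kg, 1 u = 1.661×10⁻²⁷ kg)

v = √(2|q|V/m) = √(2·1.602×10⁻¹⁹·826/9.109×10⁻³¹) ≈ 1.705×10⁷ m/s.
B = mv/(|q|r) = (9.109×10⁻³¹)(1.705×10⁷)/((1.602×10⁻¹⁹)(6.73×10⁻⁵)) ≈ 1.44 T.

B ≈ 1.44 T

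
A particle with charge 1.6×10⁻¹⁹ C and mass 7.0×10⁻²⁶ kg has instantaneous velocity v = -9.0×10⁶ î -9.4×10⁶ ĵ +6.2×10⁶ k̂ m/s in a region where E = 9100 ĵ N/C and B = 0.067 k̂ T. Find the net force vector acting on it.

v×B = (-6.30×10⁵, 6.03×10⁵, 0) N/C.
E + v×B = (-6.30×10⁵, 6.12×10⁵, 0) N/C.
F = q(E + v×B) = (1.6×10⁻¹⁹ C)·(-6.30×10⁵, 6.12×10⁵, 0) = (-1.01×10⁻¹³, 9.79×10⁻¹⁴, 0) N.

F ≈ (-1.01×10⁻¹³, 9.79×10⁻¹⁴, 0) N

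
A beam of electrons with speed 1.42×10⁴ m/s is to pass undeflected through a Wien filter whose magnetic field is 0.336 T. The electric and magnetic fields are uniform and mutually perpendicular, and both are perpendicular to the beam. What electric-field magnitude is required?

E = 4770 V/m

For straight-line motion qE = qvB, so E = vB.
E = 1.42×10⁴ × 0.336 = 4770 V/m.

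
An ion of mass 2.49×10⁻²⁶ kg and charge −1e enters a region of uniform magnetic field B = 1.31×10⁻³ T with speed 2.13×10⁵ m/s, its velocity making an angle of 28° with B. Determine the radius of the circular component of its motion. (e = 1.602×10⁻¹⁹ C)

r ≈ 11.9 m

v⊥ = v sinθ = 2.13×10⁵·sin28° ≈ 1.000×10⁵ m/s.
r = m v⊥/(|q|B) = (2.49×10⁻²⁶)(1.000×10⁵)/((1.602×10⁻¹⁹)(1.31×10⁻³)) ≈ 11.9 m.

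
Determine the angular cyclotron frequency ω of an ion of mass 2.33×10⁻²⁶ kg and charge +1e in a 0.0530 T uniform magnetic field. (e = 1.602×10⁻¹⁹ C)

ω = |q|B/m.
ω = (1.602×10⁻¹⁹)(0.0530)/2.33×10⁻²⁶ ≈ 3.64×10⁵ rad/s.

ω ≈ 3.64×10⁵ rad/s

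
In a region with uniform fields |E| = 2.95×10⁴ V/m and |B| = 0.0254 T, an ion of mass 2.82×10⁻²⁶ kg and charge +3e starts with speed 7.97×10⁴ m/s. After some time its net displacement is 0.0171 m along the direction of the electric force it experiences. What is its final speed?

v_f ≈ 1.53×10⁵ m/s

B does no work; ΔKE = |q|E d.
½mv_f² = ½mv₀² + |q|Ed = ½(2.82×10⁻²⁶)(7.97×10⁴)² + (4.806×10⁻¹⁹)(2.95×10⁴)(0.0171) ≈ 8.956×10⁻¹⁷ J + 2.424×10⁻¹⁶ J ≈ 3.320×10⁻¹⁶ J.
v_f = √(2·3.320×10⁻¹⁶/2.82×10⁻²⁶) ≈ 1.53×10⁵ m/s.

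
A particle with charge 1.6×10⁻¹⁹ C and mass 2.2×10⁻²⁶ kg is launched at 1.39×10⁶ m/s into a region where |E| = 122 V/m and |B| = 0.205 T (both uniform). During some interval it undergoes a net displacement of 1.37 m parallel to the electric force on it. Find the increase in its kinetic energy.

ΔKE ≈ 2.67×10⁻¹⁷ J

The magnetic force is always ⟂ v and does no work; only the electric force changes KE.
ΔKE = F_E · d = |q|E d = (1.6×10⁻¹⁹)(122)(1.37) ≈ 2.67×10⁻¹⁷ J.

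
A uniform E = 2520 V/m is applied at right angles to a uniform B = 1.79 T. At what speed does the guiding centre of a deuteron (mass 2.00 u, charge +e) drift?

v_d ≈ 1410 m/s

In crossed fields the guiding centre drifts at v_d = |E×B|/B² = E/B, independent of charge and mass.
v_d = 2520/1.79 = 1410 m/s.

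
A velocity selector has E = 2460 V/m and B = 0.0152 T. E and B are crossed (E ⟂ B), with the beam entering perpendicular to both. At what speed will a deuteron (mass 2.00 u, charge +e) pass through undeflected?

v = 1.62×10⁵ m/s

Zero net Lorentz force requires |qE| = |q v×B|, i.e. E = vB.
v = E/B = 2460/0.0152 = 1.62×10⁵ m/s.
The result is independent of the particle's charge and mass.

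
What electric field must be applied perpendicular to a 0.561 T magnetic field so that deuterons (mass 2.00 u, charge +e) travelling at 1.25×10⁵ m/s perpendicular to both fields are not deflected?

For straight-line motion qE = qvB, so E = vB.
E = 1.25×10⁵ × 0.561 = 7.01×10⁴ V/m.

E = 7.01×10⁴ V/m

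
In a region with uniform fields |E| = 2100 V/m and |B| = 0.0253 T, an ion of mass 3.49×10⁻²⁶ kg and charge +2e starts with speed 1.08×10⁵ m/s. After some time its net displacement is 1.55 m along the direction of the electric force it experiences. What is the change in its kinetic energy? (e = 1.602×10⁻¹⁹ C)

ΔKE ≈ 1.04×10⁻¹⁵ J

The magnetic force is always ⟂ v and does no work; only the electric force changes KE.
ΔKE = F_E · d = |q|E d = (3.204×10⁻¹⁹)(2100)(1.55) ≈ 1.04×10⁻¹⁵ J.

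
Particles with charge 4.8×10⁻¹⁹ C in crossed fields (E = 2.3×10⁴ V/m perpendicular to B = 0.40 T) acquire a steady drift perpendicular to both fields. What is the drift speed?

The E×B drift speed is v_d = E/B.
v_d = 2.3×10⁴/0.40 = 5.8×10⁴ m/s.

v_d ≈ 5.8×10⁴ m/s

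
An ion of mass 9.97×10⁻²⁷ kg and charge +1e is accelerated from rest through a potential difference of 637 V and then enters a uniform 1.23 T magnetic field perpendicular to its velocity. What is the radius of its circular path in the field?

r ≈ 7.24×10⁻³ m

Acceleration: |q|V = ½mv² ⇒ v = √(2|q|V/m) = √(2·1.602×10⁻¹⁹·637/9.97×10⁻²⁷) ≈ 1.431×10⁵ m/s.
In the field: r = mv/(|q|B) = (9.97×10⁻²⁷)(1.431×10⁵)/((1.602×10⁻¹⁹)(1.23)) ≈ 7.24×10⁻³ m.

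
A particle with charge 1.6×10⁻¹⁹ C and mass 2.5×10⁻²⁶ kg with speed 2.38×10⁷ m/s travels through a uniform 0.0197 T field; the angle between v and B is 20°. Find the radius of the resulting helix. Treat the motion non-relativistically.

r ≈ 64.6 m

v⊥ = v sinθ = 2.38×10⁷·sin20° ≈ 8.140×10⁶ m/s.
r = m v⊥/(|q|B) = (2.5×10⁻²⁶)(8.140×10⁶)/((1.6×10⁻¹⁹)(0.0197)) ≈ 64.6 m.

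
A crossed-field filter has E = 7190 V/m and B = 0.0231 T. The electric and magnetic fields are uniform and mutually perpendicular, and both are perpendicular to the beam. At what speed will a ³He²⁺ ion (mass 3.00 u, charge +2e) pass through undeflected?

Zero net Lorentz force requires |qE| = |q v×B|, i.e. E = vB.
v = E/B = 7190/0.0231 = 3.11×10⁵ m/s.

v = 3.11×10⁵ m/s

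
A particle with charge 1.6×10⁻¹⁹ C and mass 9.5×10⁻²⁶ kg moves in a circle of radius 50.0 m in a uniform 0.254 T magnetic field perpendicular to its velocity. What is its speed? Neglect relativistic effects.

v ≈ 2.14×10⁷ m/s

From |q|vB = mv²/r, v = |q|Br/m.
v = (1.6×10⁻¹⁹)(0.254)(50.0)/9.5×10⁻²⁶ ≈ 2.14×10⁷ m/s.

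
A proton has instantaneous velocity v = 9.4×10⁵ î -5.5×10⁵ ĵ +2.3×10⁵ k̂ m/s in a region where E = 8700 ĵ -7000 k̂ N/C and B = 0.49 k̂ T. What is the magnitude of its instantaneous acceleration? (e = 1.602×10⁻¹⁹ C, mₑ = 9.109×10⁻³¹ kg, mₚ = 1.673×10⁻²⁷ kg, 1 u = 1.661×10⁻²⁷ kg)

|a| ≈ 5.04×10¹³ m/s²

v×B = (-2.70×10⁵, -4.61×10⁵, 0) N/C.
E + v×B = (-2.70×10⁵, -4.52×10⁵, -7000) N/C.
F = q(E + v×B) = (1.602×10⁻¹⁹ C)·(-2.70×10⁵, -4.52×10⁵, -7000) = (-4.32×10⁻¹⁴, -7.24×10⁻¹⁴, -1.12×10⁻¹⁵) N.
|a| = |F|/m = 8.430×10⁻¹⁴/1.673×10⁻²⁷ ≈ 5.04×10¹³ m/s².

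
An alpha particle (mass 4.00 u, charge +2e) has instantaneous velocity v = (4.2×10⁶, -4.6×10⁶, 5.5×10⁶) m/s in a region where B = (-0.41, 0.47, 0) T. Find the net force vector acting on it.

v×B = (-2.58×10⁶, -2.26×10⁶, 8.80×10⁴) N/C.
F = q v×B = (3.204×10⁻¹⁹ C)·(-2.58×10⁶, -2.26×10⁶, 8.80×10⁴) = (-8.28×10⁻¹³, -7.23×10⁻¹³, 2.82×10⁻¹⁴) N.

F ≈ (-8.28×10⁻¹³, -7.23×10⁻¹³, 2.82×10⁻¹⁴) N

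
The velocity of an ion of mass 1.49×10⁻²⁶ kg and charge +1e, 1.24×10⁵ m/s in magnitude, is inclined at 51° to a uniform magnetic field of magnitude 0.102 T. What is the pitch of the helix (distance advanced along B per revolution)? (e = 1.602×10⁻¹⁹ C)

v∥ = v cosθ = 1.24×10⁵·cos51° ≈ 7.804×10⁴ m/s.
T = 2πm/(|q|B) = 2π(1.49×10⁻²⁶)/((1.602×10⁻¹⁹)(0.102)) ≈ 5.729×10⁻⁶ s.
pitch = v∥ T = (7.804×10⁴)(5.729×10⁻⁶) ≈ 0.447 m.

p ≈ 0.447 m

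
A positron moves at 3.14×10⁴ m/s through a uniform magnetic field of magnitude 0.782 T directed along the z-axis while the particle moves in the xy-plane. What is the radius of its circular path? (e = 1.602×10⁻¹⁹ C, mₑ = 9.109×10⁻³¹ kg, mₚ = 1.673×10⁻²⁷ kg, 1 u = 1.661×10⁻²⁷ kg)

r ≈ 2.28×10⁻⁷ m

The magnetic force provides the centripetal force: |q|vB = mv²/r.
r = mv/(|q|B) = (9.109×10⁻³¹)(3.14×10⁴)/((1.602×10⁻¹⁹)(0.782)) ≈ 2.28×10⁻⁷ m.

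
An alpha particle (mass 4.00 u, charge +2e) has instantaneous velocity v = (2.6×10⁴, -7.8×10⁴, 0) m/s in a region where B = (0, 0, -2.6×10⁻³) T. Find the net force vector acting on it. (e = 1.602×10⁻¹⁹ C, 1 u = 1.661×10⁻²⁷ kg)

F ≈ (6.50×10⁻¹⁷, 2.17×10⁻¹⁷, 0) N

v×B = (203, 67.6, 0) N/C.
F = q v×B = (3.204×10⁻¹⁹ C)·(203, 67.6, 0) = (6.50×10⁻¹⁷, 2.17×10⁻¹⁷, 0) N.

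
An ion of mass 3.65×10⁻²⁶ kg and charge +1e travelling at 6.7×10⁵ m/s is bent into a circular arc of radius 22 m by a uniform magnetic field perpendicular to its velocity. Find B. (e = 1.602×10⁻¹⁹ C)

B ≈ 6.9×10⁻³ T

From |q|vB = mv²/r, B = mv/(|q|r).
B = (3.65×10⁻²⁶)(6.7×10⁵)/((1.602×10⁻¹⁹)(22)) ≈ 6.9×10⁻³ T.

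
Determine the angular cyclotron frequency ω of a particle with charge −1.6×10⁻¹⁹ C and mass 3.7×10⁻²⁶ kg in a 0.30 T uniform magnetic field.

ω ≈ 1.3×10⁶ rad/s

ω = |q|B/m.
ω = (1.6×10⁻¹⁹)(0.30)/3.7×10⁻²⁶ ≈ 1.3×10⁶ rad/s.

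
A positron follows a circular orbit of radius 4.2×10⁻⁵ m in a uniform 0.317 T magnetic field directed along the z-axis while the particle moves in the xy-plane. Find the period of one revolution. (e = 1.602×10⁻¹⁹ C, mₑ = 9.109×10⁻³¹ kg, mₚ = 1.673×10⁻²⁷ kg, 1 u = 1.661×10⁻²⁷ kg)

T ≈ 1.13×10⁻¹⁰ s

The cyclotron period depends only on m, q, B: T = 2πm/(|q|B).
T = 2π(9.109×10⁻³¹)/((1.602×10⁻¹⁹)(0.317)) ≈ 1.13×10⁻¹⁰ s.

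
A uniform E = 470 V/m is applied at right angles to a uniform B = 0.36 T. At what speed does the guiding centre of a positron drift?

The steady drift has the magnetic force balancing the electric force, so v_d = E/B.
v_d = 470/0.36 = 1300 m/s.

v_d ≈ 1300 m/s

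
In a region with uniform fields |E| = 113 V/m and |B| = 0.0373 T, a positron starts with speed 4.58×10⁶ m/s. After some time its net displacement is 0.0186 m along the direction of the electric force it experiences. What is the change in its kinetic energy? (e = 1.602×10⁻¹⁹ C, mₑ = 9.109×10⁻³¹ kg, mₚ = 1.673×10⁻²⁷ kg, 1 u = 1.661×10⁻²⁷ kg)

ΔKE ≈ 3.37×10⁻¹⁹ J

The magnetic force is always ⟂ v and does no work; only the electric force changes KE.
ΔKE = F_E · d = |q|E d = (1.602×10⁻¹⁹)(113)(0.0186) ≈ 3.37×10⁻¹⁹ J.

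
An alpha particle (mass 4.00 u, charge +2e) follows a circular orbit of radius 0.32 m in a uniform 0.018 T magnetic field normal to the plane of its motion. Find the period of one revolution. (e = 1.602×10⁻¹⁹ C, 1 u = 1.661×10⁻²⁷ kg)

The cyclotron period depends only on m, q, B: T = 2πm/(|q|B).
T = 2π(6.644×10⁻²⁷)/((3.204×10⁻¹⁹)(0.018)) ≈ 7.2×10⁻⁶ s.

T ≈ 7.2×10⁻⁶ s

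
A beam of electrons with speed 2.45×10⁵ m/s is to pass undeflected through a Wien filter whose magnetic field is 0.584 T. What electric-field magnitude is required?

For straight-line motion qE = qvB, so E = vB.
E = 2.45×10⁵ × 0.584 = 1.43×10⁵ V/m.

E = 1.43×10⁵ V/m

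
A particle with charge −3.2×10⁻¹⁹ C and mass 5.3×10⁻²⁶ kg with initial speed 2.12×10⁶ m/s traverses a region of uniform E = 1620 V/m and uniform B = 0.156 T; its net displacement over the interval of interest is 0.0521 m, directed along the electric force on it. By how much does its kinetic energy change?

The magnetic force is always ⟂ v and does no work; only the electric force changes KE.
ΔKE = F_E · d = |q|E d = (3.2×10⁻¹⁹)(1620)(0.0521) ≈ 2.70×10⁻¹⁷ J.

ΔKE ≈ 2.70×10⁻¹⁷ J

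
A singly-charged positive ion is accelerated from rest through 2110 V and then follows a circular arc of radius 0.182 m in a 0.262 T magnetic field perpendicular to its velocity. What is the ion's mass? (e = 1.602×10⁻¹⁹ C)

Combine |q|V = ½mv² and r = mv/(|q|B): eliminate v to get m = qB²r²/(2V).
m = (1.602×10⁻¹⁹)(0.262)²(0.182)²/(2·2110) ≈ 8.63×10⁻²⁶ kg.

m ≈ 8.63×10⁻²⁶ kg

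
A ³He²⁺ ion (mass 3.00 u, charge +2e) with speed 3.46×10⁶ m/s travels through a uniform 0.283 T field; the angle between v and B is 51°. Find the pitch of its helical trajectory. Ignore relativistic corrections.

p ≈ 0.752 m

v∥ = v cosθ = 3.46×10⁶·cos51° ≈ 2.177×10⁶ m/s.
T = 2πm/(|q|B) = 2π(4.983×10⁻²⁷)/((3.204×10⁻¹⁹)(0.283)) ≈ 3.453×10⁻⁷ s.
pitch = v∥ T = (2.177×10⁶)(3.453×10⁻⁷) ≈ 0.752 m.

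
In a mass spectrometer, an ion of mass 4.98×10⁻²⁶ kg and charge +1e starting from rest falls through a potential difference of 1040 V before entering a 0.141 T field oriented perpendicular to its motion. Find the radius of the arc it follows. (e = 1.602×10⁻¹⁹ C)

r ≈ 0.180 m

Acceleration: |q|V = ½mv² ⇒ v = √(2|q|V/m) = √(2·1.602×10⁻¹⁹·1040/4.98×10⁻²⁶) ≈ 8.180×10⁴ m/s.
In the field: r = mv/(|q|B) = (4.98×10⁻²⁶)(8.180×10⁴)/((1.602×10⁻¹⁹)(0.141)) ≈ 0.180 m.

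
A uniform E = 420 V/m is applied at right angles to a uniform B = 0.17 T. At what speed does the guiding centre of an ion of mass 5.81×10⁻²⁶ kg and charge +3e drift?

v_d ≈ 2500 m/s

The E×B drift speed is v_d = E/B.
v_d = 420/0.17 = 2500 m/s.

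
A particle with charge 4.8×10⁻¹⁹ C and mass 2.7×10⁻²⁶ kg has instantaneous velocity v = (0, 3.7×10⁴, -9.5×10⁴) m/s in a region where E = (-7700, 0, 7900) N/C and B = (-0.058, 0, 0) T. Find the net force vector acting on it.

v×B = (0, 5510, 2150) N/C.
E + v×B = (-7700, 5510, 1.00×10⁴) N/C.
F = q(E + v×B) = (4.8×10⁻¹⁹ C)·(-7700, 5510, 1.00×10⁴) = (-3.70×10⁻¹⁵, 2.64×10⁻¹⁵, 4.82×10⁻¹⁵) N.

F ≈ (-3.70×10⁻¹⁵, 2.64×10⁻¹⁵, 4.82×10⁻¹⁵) N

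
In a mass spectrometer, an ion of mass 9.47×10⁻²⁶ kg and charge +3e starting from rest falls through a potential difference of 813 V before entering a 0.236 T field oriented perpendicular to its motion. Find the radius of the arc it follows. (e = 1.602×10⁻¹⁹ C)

r ≈ 0.0758 m

Acceleration: |q|V = ½mv² ⇒ v = √(2|q|V/m) = √(2·4.806×10⁻¹⁹·813/9.47×10⁻²⁶) ≈ 9.084×10⁴ m/s.
In the field: r = mv/(|q|B) = (9.47×10⁻²⁶)(9.084×10⁴)/((4.806×10⁻¹⁹)(0.236)) ≈ 0.0758 m.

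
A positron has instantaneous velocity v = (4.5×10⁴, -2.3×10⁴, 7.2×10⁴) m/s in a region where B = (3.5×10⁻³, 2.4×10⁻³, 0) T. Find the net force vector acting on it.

F ≈ (-2.77×10⁻¹⁷, 4.04×10⁻¹⁷, 3.02×10⁻¹⁷) N

v×B = (-173, 252, 188) N/C.
F = q v×B = (1.602×10⁻¹⁹ C)·(-173, 252, 188) = (-2.77×10⁻¹⁷, 4.04×10⁻¹⁷, 3.02×10⁻¹⁷) N.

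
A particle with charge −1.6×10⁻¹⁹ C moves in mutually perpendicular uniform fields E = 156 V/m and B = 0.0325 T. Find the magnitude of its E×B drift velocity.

The steady drift has the magnetic force balancing the electric force, so v_d = E/B.
v_d = 156/0.0325 = 4800 m/s.

v_d ≈ 4800 m/s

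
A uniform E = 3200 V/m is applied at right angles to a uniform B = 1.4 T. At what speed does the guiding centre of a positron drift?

v_d ≈ 2300 m/s

In crossed fields the guiding centre drifts at v_d = |E×B|/B² = E/B, independent of charge and mass.
v_d = 3200/1.4 = 2300 m/s.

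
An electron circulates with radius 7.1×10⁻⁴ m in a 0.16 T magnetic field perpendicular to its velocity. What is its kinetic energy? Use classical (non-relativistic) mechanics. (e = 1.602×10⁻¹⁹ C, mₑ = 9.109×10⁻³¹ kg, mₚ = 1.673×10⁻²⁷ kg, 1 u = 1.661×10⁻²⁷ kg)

v = |q|Br/m, then KE = ½mv² = (qBr)²/(2m).
v = (1.602×10⁻¹⁹)(0.16)(7.1×10⁻⁴)/9.109×10⁻³¹ ≈ 1.998×10⁷ m/s.
KE = ½(9.109×10⁻³¹)(1.998×10⁷)² ≈ 1.8×10⁻¹⁶ J = 1100 eV.

KE ≈ 1100 eV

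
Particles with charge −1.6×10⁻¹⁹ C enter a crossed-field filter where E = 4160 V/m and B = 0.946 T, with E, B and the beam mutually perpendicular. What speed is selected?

Straight-line motion ⇒ electric and magnetic forces cancel, so E = vB.
v = E/B = 4160/0.946 = 4400 m/s.

v = 4400 m/s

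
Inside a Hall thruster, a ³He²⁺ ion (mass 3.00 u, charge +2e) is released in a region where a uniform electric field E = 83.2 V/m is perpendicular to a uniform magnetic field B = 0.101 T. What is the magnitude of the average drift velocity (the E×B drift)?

v_d ≈ 824 m/s

The steady drift has the magnetic force balancing the electric force, so v_d = E/B.
v_d = 83.2/0.101 = 824 m/s.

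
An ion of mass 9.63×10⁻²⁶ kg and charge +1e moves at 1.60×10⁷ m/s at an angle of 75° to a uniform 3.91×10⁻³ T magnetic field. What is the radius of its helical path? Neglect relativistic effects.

v⊥ = v sinθ = 1.60×10⁷·sin75° ≈ 1.545×10⁷ m/s.
r = m v⊥/(|q|B) = (9.63×10⁻²⁶)(1.545×10⁷)/((1.602×10⁻¹⁹)(3.91×10⁻³)) ≈ 2380 m.

r ≈ 2380 m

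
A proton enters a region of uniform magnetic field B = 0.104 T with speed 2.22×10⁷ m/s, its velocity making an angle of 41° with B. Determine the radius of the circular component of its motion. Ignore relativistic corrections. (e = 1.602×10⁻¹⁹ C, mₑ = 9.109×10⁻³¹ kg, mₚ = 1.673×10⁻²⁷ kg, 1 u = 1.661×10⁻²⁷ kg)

r ≈ 1.46 m

v⊥ = v sinθ = 2.22×10⁷·sin41° ≈ 1.456×10⁷ m/s.
r = m v⊥/(|q|B) = (1.673×10⁻²⁷)(1.456×10⁷)/((1.602×10⁻¹⁹)(0.104)) ≈ 1.46 m.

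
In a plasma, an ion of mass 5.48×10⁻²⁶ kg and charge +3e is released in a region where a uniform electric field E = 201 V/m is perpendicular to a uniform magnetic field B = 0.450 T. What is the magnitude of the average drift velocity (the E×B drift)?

v_d ≈ 447 m/s

The steady drift has the magnetic force balancing the electric force, so v_d = E/B.
v_d = 201/0.450 = 447 m/s.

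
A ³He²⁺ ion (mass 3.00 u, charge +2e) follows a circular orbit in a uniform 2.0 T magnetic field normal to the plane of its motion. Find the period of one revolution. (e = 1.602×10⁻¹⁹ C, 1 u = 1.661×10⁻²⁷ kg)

T ≈ 4.9×10⁻⁸ s

The cyclotron period depends only on m, q, B: T = 2πm/(|q|B).
T = 2π(4.983×10⁻²⁷)/((3.204×10⁻¹⁹)(2.0)) ≈ 4.9×10⁻⁸ s.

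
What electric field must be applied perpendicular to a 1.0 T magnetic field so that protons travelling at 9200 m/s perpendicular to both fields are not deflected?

E = 9200 V/m

For straight-line motion qE = qvB, so E = vB.
E = 9200 × 1.0 = 9200 V/m.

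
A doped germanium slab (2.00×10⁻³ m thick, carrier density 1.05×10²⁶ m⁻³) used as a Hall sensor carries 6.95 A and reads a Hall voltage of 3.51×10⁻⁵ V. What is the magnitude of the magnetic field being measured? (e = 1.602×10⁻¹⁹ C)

From V_H = IB/(n e t), B = V_H n e t / I.
B = (3.51×10⁻⁵)(1.05×10²⁶)(1.602×10⁻¹⁹)(2.00×10⁻³)/6.95 ≈ 0.170 T.

B ≈ 0.170 T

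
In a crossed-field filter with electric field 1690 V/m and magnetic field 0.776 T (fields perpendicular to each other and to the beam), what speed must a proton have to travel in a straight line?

v = 2180 m/s

Zero net Lorentz force requires |qE| = |q v×B|, i.e. E = vB.
v = E/B = 1690/0.776 = 2180 m/s.
The result is independent of the particle's charge and mass.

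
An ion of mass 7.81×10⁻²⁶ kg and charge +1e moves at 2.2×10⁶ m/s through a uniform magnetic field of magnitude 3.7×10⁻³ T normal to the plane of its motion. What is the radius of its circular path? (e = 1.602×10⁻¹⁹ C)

r ≈ 290 m

The magnetic force provides the centripetal force: |q|vB = mv²/r.
r = mv/(|q|B) = (7.81×10⁻²⁶)(2.2×10⁶)/((1.602×10⁻¹⁹)(3.7×10⁻³)) ≈ 290 m.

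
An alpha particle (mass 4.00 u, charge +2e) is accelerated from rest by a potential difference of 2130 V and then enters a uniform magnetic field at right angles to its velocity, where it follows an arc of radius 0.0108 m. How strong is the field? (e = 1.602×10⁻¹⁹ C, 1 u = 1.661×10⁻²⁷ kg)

v = √(2|q|V/m) = √(2·3.204×10⁻¹⁹·2130/6.644×10⁻²⁷) ≈ 4.532×10⁵ m/s.
B = mv/(|q|r) = (6.644×10⁻²⁷)(4.532×10⁵)/((3.204×10⁻¹⁹)(0.0108)) ≈ 0.870 T.

B ≈ 0.870 T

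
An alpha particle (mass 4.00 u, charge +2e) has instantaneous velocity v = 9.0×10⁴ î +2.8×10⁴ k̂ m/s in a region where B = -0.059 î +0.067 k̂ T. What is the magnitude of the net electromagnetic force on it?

v×B = (0, -7680, 0) N/C.
F = q v×B = (3.204×10⁻¹⁹ C)·(0, -7680, 0) = (0, -2.46×10⁻¹⁵, 0) N.
|F| = 2.46×10⁻¹⁵ N.

|F| ≈ 2.46×10⁻¹⁵ N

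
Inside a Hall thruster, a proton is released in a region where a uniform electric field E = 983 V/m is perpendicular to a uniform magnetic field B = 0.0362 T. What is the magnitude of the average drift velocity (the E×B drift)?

v_d ≈ 2.72×10⁴ m/s

The E×B drift speed is v_d = E/B.
v_d = 983/0.0362 = 2.72×10⁴ m/s.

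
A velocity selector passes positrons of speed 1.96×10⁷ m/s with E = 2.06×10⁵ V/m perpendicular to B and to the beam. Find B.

B = 0.0105 T

Balance of forces in the selector: qE = qvB ⇒ B = E/v.
B = 2.06×10⁵/1.96×10⁷ = 0.0105 T.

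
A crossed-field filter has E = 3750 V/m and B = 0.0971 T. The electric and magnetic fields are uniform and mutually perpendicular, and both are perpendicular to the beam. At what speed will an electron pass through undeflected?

v = 3.86×10⁴ m/s

Zero net Lorentz force requires |qE| = |q v×B|, i.e. E = vB.
v = E/B = 3750/0.0971 = 3.86×10⁴ m/s.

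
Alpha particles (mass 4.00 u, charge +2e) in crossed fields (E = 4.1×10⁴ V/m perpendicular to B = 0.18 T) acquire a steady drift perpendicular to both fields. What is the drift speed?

The E×B drift speed is v_d = E/B.
v_d = 4.1×10⁴/0.18 = 2.3×10⁵ m/s.

v_d ≈ 2.3×10⁵ m/s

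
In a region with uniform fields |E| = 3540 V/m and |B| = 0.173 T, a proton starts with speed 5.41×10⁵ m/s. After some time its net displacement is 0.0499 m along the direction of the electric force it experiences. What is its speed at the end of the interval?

v_f ≈ 5.71×10⁵ m/s

B does no work; ΔKE = |q|E d.
½mv_f² = ½mv₀² + |q|Ed = ½(1.673×10⁻²⁷)(5.41×10⁵)² + (1.602×10⁻¹⁹)(3540)(0.0499) ≈ 2.448×10⁻¹⁶ J + 2.830×10⁻¹⁷ J ≈ 2.731×10⁻¹⁶ J.
v_f = √(2·2.731×10⁻¹⁶/1.673×10⁻²⁷) ≈ 5.71×10⁵ m/s.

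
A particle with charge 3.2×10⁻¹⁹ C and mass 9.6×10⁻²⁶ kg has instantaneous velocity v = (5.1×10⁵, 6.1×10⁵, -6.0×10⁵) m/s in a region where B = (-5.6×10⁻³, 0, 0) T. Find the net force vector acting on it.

v×B = (0, 3360, 3420) N/C.
F = q v×B = (3.2×10⁻¹⁹ C)·(0, 3360, 3420) = (0, 1.08×10⁻¹⁵, 1.09×10⁻¹⁵) N.

F ≈ (0, 1.08×10⁻¹⁵, 1.09×10⁻¹⁵) N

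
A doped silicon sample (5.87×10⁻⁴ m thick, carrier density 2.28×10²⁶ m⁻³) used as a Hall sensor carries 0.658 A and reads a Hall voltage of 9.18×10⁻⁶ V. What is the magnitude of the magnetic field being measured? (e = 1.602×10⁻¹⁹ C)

From V_H = IB/(n e t), B = V_H n e t / I.
B = (9.18×10⁻⁶)(2.28×10²⁶)(1.602×10⁻¹⁹)(5.87×10⁻⁴)/0.658 ≈ 0.299 T.

B ≈ 0.299 T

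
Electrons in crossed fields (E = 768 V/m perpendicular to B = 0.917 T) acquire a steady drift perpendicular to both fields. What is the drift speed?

The steady drift has the magnetic force balancing the electric force, so v_d = E/B.
v_d = 768/0.917 = 838 m/s.

v_d ≈ 838 m/s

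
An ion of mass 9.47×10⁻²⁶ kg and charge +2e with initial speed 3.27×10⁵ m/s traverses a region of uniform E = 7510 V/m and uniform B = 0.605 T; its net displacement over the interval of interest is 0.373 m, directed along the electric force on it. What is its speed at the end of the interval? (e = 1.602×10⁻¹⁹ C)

v_f ≈ 3.55×10⁵ m/s

B does no work; ΔKE = |q|E d.
½mv_f² = ½mv₀² + |q|Ed = ½(9.47×10⁻²⁶)(3.27×10⁵)² + (3.204×10⁻¹⁹)(7510)(0.373) ≈ 5.063×10⁻¹⁵ J + 8.975×10⁻¹⁶ J ≈ 5.961×10⁻¹⁵ J.
v_f = √(2·5.961×10⁻¹⁵/9.47×10⁻²⁶) ≈ 3.55×10⁵ m/s.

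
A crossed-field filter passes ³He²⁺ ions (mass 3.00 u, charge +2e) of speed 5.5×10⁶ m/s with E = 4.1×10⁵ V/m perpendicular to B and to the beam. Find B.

B = 0.075 T

Balance of forces in the selector: qE = qvB ⇒ B = E/v.
B = 4.1×10⁵/5.5×10⁶ = 0.075 T.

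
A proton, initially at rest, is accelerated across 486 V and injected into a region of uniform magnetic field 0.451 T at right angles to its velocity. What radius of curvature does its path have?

r ≈ 7.06×10⁻³ m

Acceleration: |q|V = ½mv² ⇒ v = √(2|q|V/m) = √(2·1.602×10⁻¹⁹·486/1.673×10⁻²⁷) ≈ 3.051×10⁵ m/s.
In the field: r = mv/(|q|B) = (1.673×10⁻²⁷)(3.051×10⁵)/((1.602×10⁻¹⁹)(0.451)) ≈ 7.06×10⁻³ m.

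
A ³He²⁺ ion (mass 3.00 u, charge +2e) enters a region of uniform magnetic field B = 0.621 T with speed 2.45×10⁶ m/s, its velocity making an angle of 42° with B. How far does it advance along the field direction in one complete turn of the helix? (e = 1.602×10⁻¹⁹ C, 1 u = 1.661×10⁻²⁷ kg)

v∥ = v cosθ = 2.45×10⁶·cos42° ≈ 1.821×10⁶ m/s.
T = 2πm/(|q|B) = 2π(4.983×10⁻²⁷)/((3.204×10⁻¹⁹)(0.621)) ≈ 1.574×10⁻⁷ s.
pitch = v∥ T = (1.821×10⁶)(1.574×10⁻⁷) ≈ 0.287 m.

p ≈ 0.287 m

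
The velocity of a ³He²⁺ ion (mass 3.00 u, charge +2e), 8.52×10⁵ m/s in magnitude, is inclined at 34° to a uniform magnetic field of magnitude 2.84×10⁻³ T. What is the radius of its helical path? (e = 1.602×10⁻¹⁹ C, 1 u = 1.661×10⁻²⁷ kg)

r ≈ 2.61 m

v⊥ = v sinθ = 8.52×10⁵·sin34° ≈ 4.764×10⁵ m/s.
r = m v⊥/(|q|B) = (4.983×10⁻²⁷)(4.764×10⁵)/((3.204×10⁻¹⁹)(2.84×10⁻³)) ≈ 2.61 m.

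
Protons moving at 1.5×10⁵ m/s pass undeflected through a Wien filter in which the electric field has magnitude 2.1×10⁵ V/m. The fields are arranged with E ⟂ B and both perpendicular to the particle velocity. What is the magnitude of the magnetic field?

Balance of forces in the selector: qE = qvB ⇒ B = E/v.
B = 2.1×10⁵/1.5×10⁵ = 1.4 T.

B = 1.4 T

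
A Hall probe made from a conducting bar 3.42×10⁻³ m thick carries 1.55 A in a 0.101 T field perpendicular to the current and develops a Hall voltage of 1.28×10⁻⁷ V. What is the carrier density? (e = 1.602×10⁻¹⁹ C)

n ≈ 2.23×10²⁷ m⁻³

From V_H = IB/(n e t), n = IB/(V_H e t).
n = (1.55)(0.101)/((1.28×10⁻⁷)(1.602×10⁻¹⁹)(3.42×10⁻³)) ≈ 2.23×10²⁷ m⁻³.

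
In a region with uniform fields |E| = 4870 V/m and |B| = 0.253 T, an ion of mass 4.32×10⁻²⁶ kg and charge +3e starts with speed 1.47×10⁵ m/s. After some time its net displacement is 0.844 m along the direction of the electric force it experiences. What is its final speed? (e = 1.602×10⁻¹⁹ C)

v_f ≈ 3.36×10⁵ m/s

B does no work; ΔKE = |q|E d.
½mv_f² = ½mv₀² + |q|Ed = ½(4.32×10⁻²⁶)(1.47×10⁵)² + (4.806×10⁻¹⁹)(4870)(0.844) ≈ 4.668×10⁻¹⁶ J + 1.975×10⁻¹⁵ J ≈ 2.442×10⁻¹⁵ J.
v_f = √(2·2.442×10⁻¹⁵/4.32×10⁻²⁶) ≈ 3.36×10⁵ m/s.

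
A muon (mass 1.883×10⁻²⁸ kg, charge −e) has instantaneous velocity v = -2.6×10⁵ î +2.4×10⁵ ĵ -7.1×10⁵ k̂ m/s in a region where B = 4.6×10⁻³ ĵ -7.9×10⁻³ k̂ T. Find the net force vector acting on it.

F ≈ (-2.19×10⁻¹⁶, 3.29×10⁻¹⁶, 1.92×10⁻¹⁶) N

v×B = (1370, -2050, -1200) N/C.
F = q v×B = (−1.602×10⁻¹⁹ C)·(1370, -2050, -1200) = (-2.19×10⁻¹⁶, 3.29×10⁻¹⁶, 1.92×10⁻¹⁶) N.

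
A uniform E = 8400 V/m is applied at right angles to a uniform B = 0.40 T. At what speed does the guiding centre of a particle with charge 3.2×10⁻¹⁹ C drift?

v_d ≈ 2.1×10⁴ m/s

The steady drift has the magnetic force balancing the electric force, so v_d = E/B.
v_d = 8400/0.40 = 2.1×10⁴ m/s.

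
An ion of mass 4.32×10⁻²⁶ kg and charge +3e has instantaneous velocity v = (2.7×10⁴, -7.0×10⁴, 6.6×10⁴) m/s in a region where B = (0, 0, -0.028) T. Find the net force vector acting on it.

v×B = (1960, 756, 0) N/C.
F = q v×B = (4.806×10⁻¹⁹ C)·(1960, 756, 0) = (9.42×10⁻¹⁶, 3.63×10⁻¹⁶, 0) N.

F ≈ (9.42×10⁻¹⁶, 3.63×10⁻¹⁶, 0) N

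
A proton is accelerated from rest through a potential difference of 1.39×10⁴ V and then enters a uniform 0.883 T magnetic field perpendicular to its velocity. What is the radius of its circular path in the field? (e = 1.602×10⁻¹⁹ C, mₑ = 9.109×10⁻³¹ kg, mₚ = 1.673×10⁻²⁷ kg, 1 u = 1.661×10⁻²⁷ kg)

Acceleration: |q|V = ½mv² ⇒ v = √(2|q|V/m) = √(2·1.602×10⁻¹⁹·1.39×10⁴/1.673×10⁻²⁷) ≈ 1.632×10⁶ m/s.
In the field: r = mv/(|q|B) = (1.673×10⁻²⁷)(1.632×10⁶)/((1.602×10⁻¹⁹)(0.883)) ≈ 0.0193 m.

r ≈ 0.0193 m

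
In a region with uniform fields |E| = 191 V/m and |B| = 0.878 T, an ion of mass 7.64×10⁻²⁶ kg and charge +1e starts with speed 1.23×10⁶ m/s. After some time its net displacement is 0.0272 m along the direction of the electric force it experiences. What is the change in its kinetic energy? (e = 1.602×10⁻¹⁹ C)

The magnetic force is always ⟂ v and does no work; only the electric force changes KE.
ΔKE = F_E · d = |q|E d = (1.602×10⁻¹⁹)(191)(0.0272) ≈ 8.32×10⁻¹⁹ J.

ΔKE ≈ 8.32×10⁻¹⁹ J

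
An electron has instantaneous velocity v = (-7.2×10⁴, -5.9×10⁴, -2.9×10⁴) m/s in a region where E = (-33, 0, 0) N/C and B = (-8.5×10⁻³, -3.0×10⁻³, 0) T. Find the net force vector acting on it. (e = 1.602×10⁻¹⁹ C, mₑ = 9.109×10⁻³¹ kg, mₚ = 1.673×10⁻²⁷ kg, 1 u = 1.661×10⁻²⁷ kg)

F ≈ (1.92×10⁻¹⁷, -3.95×10⁻¹⁷, 4.57×10⁻¹⁷) N

v×B = (-87.0, 247, -286) N/C.
E + v×B = (-120, 247, -286) N/C.
F = q(E + v×B) = (−1.602×10⁻¹⁹ C)·(-120, 247, -286) = (1.92×10⁻¹⁷, -3.95×10⁻¹⁷, 4.57×10⁻¹⁷) N.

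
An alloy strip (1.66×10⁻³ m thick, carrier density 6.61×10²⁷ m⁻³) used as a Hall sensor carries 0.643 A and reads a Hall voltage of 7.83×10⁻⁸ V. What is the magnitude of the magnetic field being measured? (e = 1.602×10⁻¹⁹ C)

From V_H = IB/(n e t), B = V_H n e t / I.
B = (7.83×10⁻⁸)(6.61×10²⁷)(1.602×10⁻¹⁹)(1.66×10⁻³)/0.643 ≈ 0.214 T.

B ≈ 0.214 T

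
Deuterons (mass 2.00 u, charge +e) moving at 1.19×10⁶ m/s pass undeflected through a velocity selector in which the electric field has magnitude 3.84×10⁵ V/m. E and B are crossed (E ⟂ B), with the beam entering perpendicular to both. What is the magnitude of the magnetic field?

Balance of forces in the selector: qE = qvB ⇒ B = E/v.
B = 3.84×10⁵/1.19×10⁶ = 0.323 T.

B = 0.323 T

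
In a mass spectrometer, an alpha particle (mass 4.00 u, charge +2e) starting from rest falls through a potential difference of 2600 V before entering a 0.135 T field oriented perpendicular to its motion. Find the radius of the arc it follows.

Acceleration: |q|V = ½mv² ⇒ v = √(2|q|V/m) = √(2·3.204×10⁻¹⁹·2600/6.644×10⁻²⁷) ≈ 5.008×10⁵ m/s.
In the field: r = mv/(|q|B) = (6.644×10⁻²⁷)(5.008×10⁵)/((3.204×10⁻¹⁹)(0.135)) ≈ 0.0769 m.

r ≈ 0.0769 m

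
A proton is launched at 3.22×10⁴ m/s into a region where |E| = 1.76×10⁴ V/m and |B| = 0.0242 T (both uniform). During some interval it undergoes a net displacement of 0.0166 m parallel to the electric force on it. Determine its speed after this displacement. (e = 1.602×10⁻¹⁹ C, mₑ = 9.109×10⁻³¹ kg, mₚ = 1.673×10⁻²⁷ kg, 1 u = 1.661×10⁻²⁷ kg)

v_f ≈ 2.39×10⁵ m/s

B does no work; ΔKE = |q|E d.
½mv_f² = ½mv₀² + |q|Ed = ½(1.673×10⁻²⁷)(3.22×10⁴)² + (1.602×10⁻¹⁹)(1.76×10⁴)(0.0166) ≈ 8.673×10⁻¹⁹ J + 4.680×10⁻¹⁷ J ≈ 4.767×10⁻¹⁷ J.
v_f = √(2·4.767×10⁻¹⁷/1.673×10⁻²⁷) ≈ 2.39×10⁵ m/s.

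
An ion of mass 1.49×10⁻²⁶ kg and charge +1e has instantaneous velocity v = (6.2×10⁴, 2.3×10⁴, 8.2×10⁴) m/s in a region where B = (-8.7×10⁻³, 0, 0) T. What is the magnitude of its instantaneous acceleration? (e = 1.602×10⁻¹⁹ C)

|a| ≈ 7.97×10⁹ m/s²

v×B = (0, -713, 200) N/C.
F = q v×B = (1.602×10⁻¹⁹ C)·(0, -713, 200) = (0, -1.14×10⁻¹⁶, 3.21×10⁻¹⁷) N.
|a| = |F|/m = 1.187×10⁻¹⁶/1.49×10⁻²⁶ ≈ 7.97×10⁹ m/s².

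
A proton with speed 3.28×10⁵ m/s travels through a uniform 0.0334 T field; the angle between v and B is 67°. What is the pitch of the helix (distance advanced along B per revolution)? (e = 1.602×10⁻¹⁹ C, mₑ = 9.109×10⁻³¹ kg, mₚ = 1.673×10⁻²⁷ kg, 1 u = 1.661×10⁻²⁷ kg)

v∥ = v cosθ = 3.28×10⁵·cos67° ≈ 1.282×10⁵ m/s.
T = 2πm/(|q|B) = 2π(1.673×10⁻²⁷)/((1.602×10⁻¹⁹)(0.0334)) ≈ 1.965×10⁻⁶ s.
pitch = v∥ T = (1.282×10⁵)(1.965×10⁻⁶) ≈ 0.252 m.

p ≈ 0.252 m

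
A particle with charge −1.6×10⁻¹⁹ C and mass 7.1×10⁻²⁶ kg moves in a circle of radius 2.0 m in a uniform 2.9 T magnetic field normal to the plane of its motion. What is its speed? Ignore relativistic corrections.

v ≈ 1.3×10⁷ m/s

From |q|vB = mv²/r, v = |q|Br/m.
v = (1.6×10⁻¹⁹)(2.9)(2.0)/7.1×10⁻²⁶ ≈ 1.3×10⁷ m/s.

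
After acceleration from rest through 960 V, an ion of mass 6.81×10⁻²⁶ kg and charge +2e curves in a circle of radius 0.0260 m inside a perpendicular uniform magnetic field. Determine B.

v = √(2|q|V/m) = √(2·3.204×10⁻¹⁹·960/6.81×10⁻²⁶) ≈ 9.504×10⁴ m/s.
B = mv/(|q|r) = (6.81×10⁻²⁶)(9.504×10⁴)/((3.204×10⁻¹⁹)(0.0260)) ≈ 0.777 T.

B ≈ 0.777 T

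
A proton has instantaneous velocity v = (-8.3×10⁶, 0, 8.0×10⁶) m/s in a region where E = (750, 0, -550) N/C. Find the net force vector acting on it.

F ≈ (1.20×10⁻¹⁶, 0, -8.81×10⁻¹⁷) N

Only an electric field acts, so F = qE = (1.602×10⁻¹⁹ C)·(750, 0, -550) = (1.20×10⁻¹⁶, 0, -8.81×10⁻¹⁷) N.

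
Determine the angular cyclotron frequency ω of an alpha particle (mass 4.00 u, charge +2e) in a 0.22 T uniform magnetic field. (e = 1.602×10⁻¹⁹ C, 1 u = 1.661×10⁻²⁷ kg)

ω = |q|B/m.
ω = (3.204×10⁻¹⁹)(0.22)/6.644×10⁻²⁷ ≈ 1.1×10⁷ rad/s.

ω ≈ 1.1×10⁷ rad/s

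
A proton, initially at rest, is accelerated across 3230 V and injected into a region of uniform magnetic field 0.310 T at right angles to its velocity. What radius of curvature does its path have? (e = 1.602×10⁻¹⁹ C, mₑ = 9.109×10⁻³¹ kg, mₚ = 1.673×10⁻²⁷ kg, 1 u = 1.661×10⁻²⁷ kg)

Acceleration: |q|V = ½mv² ⇒ v = √(2|q|V/m) = √(2·1.602×10⁻¹⁹·3230/1.673×10⁻²⁷) ≈ 7.865×10⁵ m/s.
In the field: r = mv/(|q|B) = (1.673×10⁻²⁷)(7.865×10⁵)/((1.602×10⁻¹⁹)(0.310)) ≈ 0.0265 m.

r ≈ 0.0265 m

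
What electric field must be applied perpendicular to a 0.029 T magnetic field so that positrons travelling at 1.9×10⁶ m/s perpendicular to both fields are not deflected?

For straight-line motion qE = qvB, so E = vB.
E = 1.9×10⁶ × 0.029 = 5.5×10⁴ V/m.

E = 5.5×10⁴ V/m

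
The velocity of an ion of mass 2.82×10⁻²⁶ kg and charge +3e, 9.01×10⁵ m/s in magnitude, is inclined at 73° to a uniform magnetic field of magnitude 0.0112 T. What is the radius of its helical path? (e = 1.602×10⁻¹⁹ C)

v⊥ = v sinθ = 9.01×10⁵·sin73° ≈ 8.616×10⁵ m/s.
r = m v⊥/(|q|B) = (2.82×10⁻²⁶)(8.616×10⁵)/((4.806×10⁻¹⁹)(0.0112)) ≈ 4.51 m.

r ≈ 4.51 m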